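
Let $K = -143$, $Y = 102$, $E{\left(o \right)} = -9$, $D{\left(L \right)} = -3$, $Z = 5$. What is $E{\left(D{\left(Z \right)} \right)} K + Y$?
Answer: $1389$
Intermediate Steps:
$E{\left(D{\left(Z \right)} \right)} K + Y = \left(-9\right) \left(-143\right) + 102 = 1287 + 102 = 1389$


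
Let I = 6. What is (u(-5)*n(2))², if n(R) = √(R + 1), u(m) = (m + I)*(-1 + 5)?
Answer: 48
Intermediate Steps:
u(m) = 24 + 4*m (u(m) = (m + 6)*(-1 + 5) = (6 + m)*4 = 24 + 4*m)
n(R) = √(1 + R)
(u(-5)*n(2))² = ((24 + 4*(-5))*√(1 + 2))² = ((24 - 20)*√3)² = (4*√3)² = 48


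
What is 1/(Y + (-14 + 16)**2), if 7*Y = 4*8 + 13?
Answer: 7/73 ≈ 0.095890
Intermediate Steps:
Y = 45/7 (Y = (4*8 + 13)/7 = (32 + 13)/7 = (1/7)*45 = 45/7 ≈ 6.4286)
1/(Y + (-14 + 16)**2) = 1/(45/7 + (-14 + 16)**2) = 1/(45/7 + 2**2) = 1/(45/7 + 4) = 1/(73/7) = 7/73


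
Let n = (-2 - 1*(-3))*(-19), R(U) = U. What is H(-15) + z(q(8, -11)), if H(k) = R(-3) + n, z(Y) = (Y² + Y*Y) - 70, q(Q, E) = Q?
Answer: 36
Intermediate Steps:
z(Y) = -70 + 2*Y² (z(Y) = (Y² + Y²) - 70 = 2*Y² - 70 = -70 + 2*Y²)
n = -19 (n = (-2 + 3)*(-19) = 1*(-19) = -19)
H(k) = -22 (H(k) = -3 - 19 = -22)
H(-15) + z(q(8, -11)) = -22 + (-70 + 2*8²) = -22 + (-70 + 2*64) = -22 + (-70 + 128) = -22 + 58 = 36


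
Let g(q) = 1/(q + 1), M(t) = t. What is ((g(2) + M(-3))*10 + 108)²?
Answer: 59536/9 ≈ 6615.1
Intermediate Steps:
g(q) = 1/(1 + q)
((g(2) + M(-3))*10 + 108)² = ((1/(1 + 2) - 3)*10 + 108)² = ((1/3 - 3)*10 + 108)² = ((⅓ - 3)*10 + 108)² = (-8/3*10 + 108)² = (-80/3 + 108)² = (244/3)² = 59536/9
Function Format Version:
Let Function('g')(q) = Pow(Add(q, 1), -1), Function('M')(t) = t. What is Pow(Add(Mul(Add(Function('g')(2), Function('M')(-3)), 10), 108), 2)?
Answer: Rational(59536, 9) ≈ 6615.1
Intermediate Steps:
Function('g')(q) = Pow(Add(1, q), -1)
Pow(Add(Mul(Add(Function('g')(2), Function('M')(-3)), 10), 108), 2) = Pow(Add(Mul(Add(Pow(Add(1, 2), -1), -3), 10), 108), 2) = Pow(Add(Mul(Add(Pow(3, -1), -3), 10), 108), 2) = Pow(Add(Mul(Add(Rational(1, 3), -3), 10), 108), 2) = Pow(Add(Mul(Rational(-8, 3), 10), 108), 2) = Pow(Add(Rational(-80, 3), 108), 2) = Pow(Rational(244, 3), 2) = Rational(59536, 9)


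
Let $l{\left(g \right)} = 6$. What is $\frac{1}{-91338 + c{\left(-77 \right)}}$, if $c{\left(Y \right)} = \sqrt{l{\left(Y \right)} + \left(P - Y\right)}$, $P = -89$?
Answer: $- \frac{15223}{1390438375} - \frac{i \sqrt{6}}{8342630250} \approx -1.0948 \cdot 10^{-5} - 2.9361 \cdot 10^{-10} i$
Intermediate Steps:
$c{\left(Y \right)} = \sqrt{-83 - Y}$ ($c{\left(Y \right)} = \sqrt{6 - \left(89 + Y\right)} = \sqrt{-83 - Y}$)
$\frac{1}{-91338 + c{\left(-77 \right)}} = \frac{1}{-91338 + \sqrt{-83 - -77}} = \frac{1}{-91338 + \sqrt{-83 + 77}} = \frac{1}{-91338 + \sqrt{-6}} = \frac{1}{-91338 + i \sqrt{6}}$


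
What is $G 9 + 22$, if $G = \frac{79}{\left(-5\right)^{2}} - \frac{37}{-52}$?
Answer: $\frac{73897}{1300} \approx 56.844$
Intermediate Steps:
$G = \frac{5033}{1300}$ ($G = \frac{79}{25} - - \frac{37}{52} = 79 \cdot \frac{1}{25} + \frac{37}{52} = \frac{79}{25} + \frac{37}{52} = \frac{5033}{1300} \approx 3.8715$)
$G 9 + 22 = \frac{5033}{1300} \cdot 9 + 22 = \frac{45297}{1300} + 22 = \frac{73897}{1300}$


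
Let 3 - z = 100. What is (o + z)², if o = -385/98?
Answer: 1996569/196 ≈ 10187.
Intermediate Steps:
z = -97 (z = 3 - 1*100 = 3 - 100 = -97)
o = -55/14 (o = -385*1/98 = -55/14 ≈ -3.9286)
(o + z)² = (-55/14 - 97)² = (-1413/14)² = 1996569/196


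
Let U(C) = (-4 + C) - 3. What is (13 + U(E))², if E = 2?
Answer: 64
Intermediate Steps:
U(C) = -7 + C
(13 + U(E))² = (13 + (-7 + 2))² = (13 - 5)² = 8² = 64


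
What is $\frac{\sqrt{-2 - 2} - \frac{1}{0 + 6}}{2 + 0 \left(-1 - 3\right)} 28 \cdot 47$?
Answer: $- \frac{329}{3} + 1316 i \approx -109.67 + 1316.0 i$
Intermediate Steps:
$\frac{\sqrt{-2 - 2} - \frac{1}{0 + 6}}{2 + 0 \left(-1 - 3\right)} 28 \cdot 47 = \frac{\sqrt{-4} - \frac{1}{6}}{2 + 0 \left(-4\right)} 28 \cdot 47 = \frac{2 i - \frac{1}{6}}{2 + 0} \cdot 28 \cdot 47 = \frac{2 i - \frac{1}{6}}{2} \cdot 28 \cdot 47 = \left(- \frac{1}{6} + 2 i\right) \frac{1}{2} \cdot 28 \cdot 47 = \left(- \frac{1}{12} + i\right) 28 \cdot 47 = \left(- \frac{7}{3} + 28 i\right) 47 = - \frac{329}{3} + 1316 i$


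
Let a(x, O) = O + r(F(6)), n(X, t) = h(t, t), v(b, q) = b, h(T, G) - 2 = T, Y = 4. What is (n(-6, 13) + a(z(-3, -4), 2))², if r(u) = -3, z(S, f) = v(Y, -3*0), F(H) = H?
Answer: 196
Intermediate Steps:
h(T, G) = 2 + T
z(S, f) = 4
n(X, t) = 2 + t
a(x, O) = -3 + O (a(x, O) = O - 3 = -3 + O)
(n(-6, 13) + a(z(-3, -4), 2))² = ((2 + 13) + (-3 + 2))² = (15 - 1)² = 14² = 196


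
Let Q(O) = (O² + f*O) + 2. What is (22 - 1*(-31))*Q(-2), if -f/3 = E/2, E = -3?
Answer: -159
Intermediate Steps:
f = 9/2 (f = -(-9)/2 = -3*(-3/2) = 9/2 ≈ 4.5000)
Q(O) = 2 + O² + 9*O/2 (Q(O) = (O² + 9*O/2) + 2 = 2 + O² + 9*O/2)
(22 - 1*(-31))*Q(-2) = (22 - 1*(-31))*(2 + (-2)² + (9/2)*(-2)) = (22 + 31)*(2 + 4 - 9) = 53*(-3) = -159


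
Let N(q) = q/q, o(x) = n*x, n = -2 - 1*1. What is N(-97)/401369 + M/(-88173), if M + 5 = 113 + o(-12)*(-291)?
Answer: 462386885/3932212093 ≈ 0.11759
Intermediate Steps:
n = -3 (n = -2 - 1 = -3)
o(x) = -3*x
N(q) = 1
M = -10368 (M = -5 + (113 - 3*(-12)*(-291)) = -5 + (113 + 36*(-291)) = -5 + (113 - 10476) = -5 - 10363 = -10368)
N(-97)/401369 + M/(-88173) = 1/401369 - 10368/(-88173) = 1*(1/401369) - 10368*(-1/88173) = 1/401369 + 1152/9797 = 462386885/3932212093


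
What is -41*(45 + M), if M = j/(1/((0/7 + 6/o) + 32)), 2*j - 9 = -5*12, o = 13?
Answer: 417216/13 ≈ 32094.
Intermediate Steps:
j = -51/2 (j = 9/2 + (-5*12)/2 = 9/2 + (½)*(-60) = 9/2 - 30 = -51/2 ≈ -25.500)
M = -10761/13 (M = -51/(2*(1/((0/7 + 6/13) + 32))) = -51/(2*(1/((0*(⅐) + 6*(1/13)) + 32))) = -51/(2*(1/((0 + 6/13) + 32))) = -51/(2*(1/(6/13 + 32))) = -51/(2*(1/(422/13))) = -51/(2*13/422) = -51/2*422/13 = -10761/13 ≈ -827.77)
-41*(45 + M) = -41*(45 - 10761/13) = -41*(-10176/13) = 417216/13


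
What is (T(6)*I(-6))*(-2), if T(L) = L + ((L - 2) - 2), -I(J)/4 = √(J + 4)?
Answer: 64*I*√2 ≈ 90.51*I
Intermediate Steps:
I(J) = -4*√(4 + J) (I(J) = -4*√(J + 4) = -4*√(4 + J))
T(L) = -4 + 2*L (T(L) = L + ((-2 + L) - 2) = L + (-4 + L) = -4 + 2*L)
(T(6)*I(-6))*(-2) = ((-4 + 2*6)*(-4*√(4 - 6)))*(-2) = ((-4 + 12)*(-4*I*√2))*(-2) = (8*(-4*I*√2))*(-2) = -32*I*√2*(-2) = 64*I*√2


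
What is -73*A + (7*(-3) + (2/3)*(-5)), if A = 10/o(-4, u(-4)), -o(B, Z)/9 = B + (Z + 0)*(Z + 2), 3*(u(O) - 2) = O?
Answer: -365/6 ≈ -60.833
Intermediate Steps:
u(O) = 2 + O/3
o(B, Z) = -9*B - 9*Z*(2 + Z) (o(B, Z) = -9*(B + (Z + 0)*(Z + 2)) = -9*(B + Z*(2 + Z)) = -9*B - 9*Z*(2 + Z))
A = ½ (A = 10/(-18*(2 + (⅓)*(-4)) - 9*(-4) - 9*(2 + (⅓)*(-4))²) = 10/(-18*(2 - 4/3) + 36 - 9*(2 - 4/3)²) = 10/(-18*⅔ + 36 - 9*(⅔)²) = 10/(-12 + 36 - 9*4/9) = 10/(-12 + 36 - 4) = 10/20 = 10*(1/20) = ½ ≈ 0.50000)
-73*A + (7*(-3) + (2/3)*(-5)) = -73*½ + (7*(-3) + (2/3)*(-5)) = -73/2 + (-21 + (2*(⅓))*(-5)) = -73/2 + (-21 + (⅔)*(-5)) = -73/2 + (-21 - 10/3) = -73/2 - 73/3 = -365/6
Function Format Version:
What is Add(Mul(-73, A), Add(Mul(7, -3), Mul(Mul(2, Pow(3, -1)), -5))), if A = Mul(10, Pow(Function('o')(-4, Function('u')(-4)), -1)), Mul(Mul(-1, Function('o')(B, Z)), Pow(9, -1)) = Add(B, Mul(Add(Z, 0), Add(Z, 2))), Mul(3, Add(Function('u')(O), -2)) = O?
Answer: Rational(-365, 6) ≈ -60.833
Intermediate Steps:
Function('u')(O) = Add(2, Mul(Rational(1, 3), O))
Function('o')(B, Z) = Add(Mul(-9, B), Mul(-9, Z, Add(2, Z))) (Function('o')(B, Z) = Mul(-9, Add(B, Mul(Add(Z, 0), Add(Z, 2)))) = Mul(-9, Add(B, Mul(Z, Add(2, Z)))) = Add(Mul(-9, B), Mul(-9, Z, Add(2, Z))))
A = Rational(1, 2) (A = Mul(10, Pow(Add(Mul(-18, Add(2, Mul(Rational(1, 3), -4))), Mul(-9, -4), Mul(-9, Pow(Add(2, Mul(Rational(1, 3), -4)), 2))), -1)) = Mul(10, Pow(Add(Mul(-18, Add(2, Rational(-4, 3))), 36, Mul(-9, Pow(Add(2, Rational(-4, 3)), 2))), -1)) = Mul(10, Pow(Add(Mul(-18, Rational(2, 3)), 36, Mul(-9, Pow(Rational(2, 3), 2))), -1)) = Mul(10, Pow(Add(-12, 36, Mul(-9, Rational(4, 9))), -1)) = Mul(10, Pow(Add(-12, 36, -4), -1)) = Mul(10, Pow(20, -1)) = Mul(10, Rational(1, 20)) = Rational(1, 2) ≈ 0.50000)
Add(Mul(-73, A), Add(Mul(7, -3), Mul(Mul(2, Pow(3, -1)), -5))) = Add(Mul(-73, Rational(1, 2)), Add(Mul(7, -3), Mul(Mul(2, Pow(3, -1)), -5))) = Add(Rational(-73, 2), Add(-21, Mul(Mul(2, Rational(1, 3)), -5))) = Add(Rational(-73, 2), Add(-21, Mul(Rational(2, 3), -5))) = Add(Rational(-73, 2), Add(-21, Rational(-10, 3))) = Add(Rational(-73, 2), Rational(-73, 3)) = Rational(-365, 6)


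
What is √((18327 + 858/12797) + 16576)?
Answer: √5715838263553/12797 ≈ 186.82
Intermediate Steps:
√((18327 + 858/12797) + 16576) = √(234531477/12797 + 16576) = √(446654549/12797) = √5715838263553/12797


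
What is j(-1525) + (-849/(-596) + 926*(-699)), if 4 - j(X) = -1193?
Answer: -385061043/596 ≈ -6.4608e+5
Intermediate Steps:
j(X) = 1197 (j(X) = 4 - 1*(-1193) = 4 + 1193 = 1197)
j(-1525) + (-849/(-596) + 926*(-699)) = 1197 + (-849/(-596) + 926*(-699)) = 1197 + (-849*(-1/596) - 647274) = 1197 + (849/596 - 647274) = 1197 - 385774455/596 = -385061043/596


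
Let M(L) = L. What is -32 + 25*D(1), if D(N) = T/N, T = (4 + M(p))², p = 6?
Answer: 2468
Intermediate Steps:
T = 100 (T = (4 + 6)² = 10² = 100)
D(N) = 100/N
-32 + 25*D(1) = -32 + 25*(100/1) = -32 + 25*(100*1) = -32 + 25*100 = -32 + 2500 = 2468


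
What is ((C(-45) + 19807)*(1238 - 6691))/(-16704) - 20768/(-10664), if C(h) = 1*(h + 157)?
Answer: 144831566815/22266432 ≈ 6504.5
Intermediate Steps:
C(h) = 157 + h (C(h) = 1*(157 + h) = 157 + h)
((C(-45) + 19807)*(1238 - 6691))/(-16704) - 20768/(-10664) = (((157 - 45) + 19807)*(1238 - 6691))/(-16704) - 20768/(-10664) = ((112 + 19807)*(-5453))*(-1/16704) - 20768*(-1/10664) = (19919*(-5453))*(-1/16704) + 2596/1333 = -108618307*(-1/16704) + 2596/1333 = 108618307/16704 + 2596/1333 = 144831566815/22266432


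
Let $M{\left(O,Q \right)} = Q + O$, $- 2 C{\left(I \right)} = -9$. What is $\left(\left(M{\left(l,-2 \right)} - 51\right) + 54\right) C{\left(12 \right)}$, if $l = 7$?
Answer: $36$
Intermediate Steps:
$C{\left(I \right)} = \frac{9}{2}$ ($C{\left(I \right)} = \left(- \frac{1}{2}\right) \left(-9\right) = \frac{9}{2}$)
$M{\left(O,Q \right)} = O + Q$
$\left(\left(M{\left(l,-2 \right)} - 51\right) + 54\right) C{\left(12 \right)} = \left(\left(\left(7 - 2\right) - 51\right) + 54\right) \frac{9}{2} = \left(\left(5 - 51\right) + 54\right) \frac{9}{2} = \left(-46 + 54\right) \frac{9}{2} = 8 \cdot \frac{9}{2} = 36$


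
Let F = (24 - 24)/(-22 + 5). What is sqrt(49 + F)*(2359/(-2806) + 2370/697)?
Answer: 35041979/1955782 ≈ 17.917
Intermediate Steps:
F = 0 (F = 0/(-17) = 0*(-1/17) = 0)
sqrt(49 + F)*(2359/(-2806) + 2370/697) = sqrt(49 + 0)*(2359/(-2806) + 2370/697) = sqrt(49)*(2359*(-1/2806) + 2370*(1/697)) = 7*(-2359/2806 + 2370/697) = 7*(5005997/1955782) = 35041979/1955782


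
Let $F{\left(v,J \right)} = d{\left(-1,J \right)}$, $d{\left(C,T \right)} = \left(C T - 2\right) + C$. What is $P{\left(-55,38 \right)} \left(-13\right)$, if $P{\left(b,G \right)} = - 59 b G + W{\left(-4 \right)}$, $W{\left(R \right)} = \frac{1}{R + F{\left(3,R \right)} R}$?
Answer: $- \frac{12824227}{8} \approx -1.603 \cdot 10^{6}$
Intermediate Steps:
$d{\left(C,T \right)} = -2 + C + C T$ ($d{\left(C,T \right)} = \left(-2 + C T\right) + C = -2 + C + C T$)
$F{\left(v,J \right)} = -3 - J$ ($F{\left(v,J \right)} = -2 - 1 - J = -3 - J$)
$W{\left(R \right)} = \frac{1}{R + R \left(-3 - R\right)}$ ($W{\left(R \right)} = \frac{1}{R + \left(-3 - R\right) R} = \frac{1}{R + R \left(-3 - R\right)}$)
$P{\left(b,G \right)} = - \frac{1}{8} - 59 G b$ ($P{\left(b,G \right)} = - 59 b G - \frac{1}{\left(-4\right) \left(2 - 4\right)} = - 59 G b - - \frac{1}{4 \left(-2\right)} = - 59 G b - \left(- \frac{1}{4}\right) \left(- \frac{1}{2}\right) = - 59 G b - \frac{1}{8} = - \frac{1}{8} - 59 G b$)
$P{\left(-55,38 \right)} \left(-13\right) = \left(- \frac{1}{8} - 2242 \left(-55\right)\right) \left(-13\right) = \left(- \frac{1}{8} + 123310\right) \left(-13\right) = \frac{986479}{8} \left(-13\right) = - \frac{12824227}{8}$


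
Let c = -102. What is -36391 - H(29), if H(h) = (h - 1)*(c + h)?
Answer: -34347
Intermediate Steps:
H(h) = (-1 + h)*(-102 + h) (H(h) = (h - 1)*(-102 + h) = (-1 + h)*(-102 + h))
-36391 - H(29) = -36391 - (102 + 29**2 - 103*29) = -36391 - (102 + 841 - 2987) = -36391 - 1*(-2044) = -36391 + 2044 = -34347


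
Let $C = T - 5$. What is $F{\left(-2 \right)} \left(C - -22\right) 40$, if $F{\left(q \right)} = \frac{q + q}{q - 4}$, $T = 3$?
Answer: $\frac{1600}{3} \approx 533.33$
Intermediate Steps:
$C = -2$ ($C = 3 - 5 = -2$)
$F{\left(q \right)} = \frac{2 q}{-4 + q}$
$F{\left(-2 \right)} \left(C - -22\right) 40 = 2 \left(-2\right) \frac{1}{-4 - 2} \left(-2 - -22\right) 40 = 2 \left(-2\right) \frac{1}{-6} \left(-2 + 22\right) 40 = 2 \left(-2\right) \left(- \frac{1}{6}\right) 20 \cdot 40 = \frac{2}{3} \cdot 20 \cdot 40 = \frac{40}{3} \cdot 40 = \frac{1600}{3}$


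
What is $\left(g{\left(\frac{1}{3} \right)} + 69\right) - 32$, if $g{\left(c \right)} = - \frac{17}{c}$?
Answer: $-14$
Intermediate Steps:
$\left(g{\left(\frac{1}{3} \right)} + 69\right) - 32 = \left(- \frac{17}{\frac{1}{3}} + 69\right) - 32 = \left(- 17 \frac{1}{\frac{1}{3}} + 69\right) - 32 = \left(\left(-17\right) 3 + 69\right) - 32 = \left(-51 + 69\right) - 32 = 18 - 32 = -14$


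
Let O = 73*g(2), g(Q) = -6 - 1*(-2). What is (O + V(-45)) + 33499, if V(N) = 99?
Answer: 33306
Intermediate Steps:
g(Q) = -4 (g(Q) = -6 + 2 = -4)
O = -292 (O = 73*(-4) = -292)
(O + V(-45)) + 33499 = (-292 + 99) + 33499 = -193 + 33499 = 33306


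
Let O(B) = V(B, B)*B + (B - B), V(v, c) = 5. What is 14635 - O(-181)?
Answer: 15540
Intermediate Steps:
O(B) = 5*B (O(B) = 5*B + (B - B) = 5*B + 0 = 5*B)
14635 - O(-181) = 14635 - 5*(-181) = 14635 - 1*(-905) = 14635 + 905 = 15540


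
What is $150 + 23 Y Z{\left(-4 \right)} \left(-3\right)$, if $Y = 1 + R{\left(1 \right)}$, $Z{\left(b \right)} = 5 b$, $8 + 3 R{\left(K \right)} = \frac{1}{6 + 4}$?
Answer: $-2104$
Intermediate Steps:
$R{\left(K \right)} = - \frac{79}{30}$ ($R{\left(K \right)} = - \frac{8}{3} + \frac{1}{3 \left(6 + 4\right)} = - \frac{8}{3} + \frac{1}{3 \cdot 10} = - \frac{8}{3} + \frac{1}{3} \cdot \frac{1}{10} = - \frac{8}{3} + \frac{1}{30} = - \frac{79}{30}$)
$Y = - \frac{49}{30}$ ($Y = 1 - \frac{79}{30} = - \frac{49}{30} \approx -1.6333$)
$150 + 23 Y Z{\left(-4 \right)} \left(-3\right) = 150 + 23 \left(- \frac{49}{30}\right) 5 \left(-4\right) \left(-3\right) = 150 - \frac{1127 \left(\left(-20\right) \left(-3\right)\right)}{30} = 150 - 2254 = -2104$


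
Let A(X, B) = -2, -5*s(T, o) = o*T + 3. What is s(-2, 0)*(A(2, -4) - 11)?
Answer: 39/5 ≈ 7.8000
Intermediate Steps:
s(T, o) = -⅗ - T*o/5 (s(T, o) = -(o*T + 3)/5 = -(T*o + 3)/5 = -(3 + T*o)/5 = -⅗ - T*o/5)
s(-2, 0)*(A(2, -4) - 11) = (-⅗ - ⅕*(-2)*0)*(-2 - 11) = (-⅗ + 0)*(-13) = -⅗*(-13) = 39/5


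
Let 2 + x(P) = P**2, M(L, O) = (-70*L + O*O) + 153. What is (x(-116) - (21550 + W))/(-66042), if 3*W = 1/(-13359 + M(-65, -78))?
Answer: 62468735/509580072 ≈ 0.12259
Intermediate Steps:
M(L, O) = 153 + O**2 - 70*L (M(L, O) = (-70*L + O**2) + 153 = (O**2 - 70*L) + 153 = 153 + O**2 - 70*L)
W = -1/7716 (W = 1/(3*(-13359 + (153 + (-78)**2 - 70*(-65)))) = 1/(3*(-13359 + (153 + 6084 + 4550))) = 1/(3*(-13359 + 10787)) = (1/3)/(-2572) = (1/3)*(-1/2572) = -1/7716 ≈ -0.00012960)
x(P) = -2 + P**2
(x(-116) - (21550 + W))/(-66042) = ((-2 + (-116)**2) - (21550 - 1/7716))/(-66042) = ((-2 + 13456) - 1*166279799/7716)*(-1/66042) = (13454 - 166279799/7716)*(-1/66042) = -62468735/7716*(-1/66042) = 62468735/509580072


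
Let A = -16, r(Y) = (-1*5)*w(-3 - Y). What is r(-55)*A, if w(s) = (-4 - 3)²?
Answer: 3920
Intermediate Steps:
w(s) = 49 (w(s) = (-7)² = 49)
r(Y) = -245 (r(Y) = -1*5*49 = -5*49 = -245)
r(-55)*A = -245*(-16) = 3920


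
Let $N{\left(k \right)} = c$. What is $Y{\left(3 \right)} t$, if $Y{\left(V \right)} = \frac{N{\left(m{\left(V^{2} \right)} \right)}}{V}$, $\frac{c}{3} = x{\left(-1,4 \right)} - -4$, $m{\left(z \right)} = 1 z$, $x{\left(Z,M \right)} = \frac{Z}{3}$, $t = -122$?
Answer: $- \frac{1342}{3} \approx -447.33$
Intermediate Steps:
$x{\left(Z,M \right)} = \frac{Z}{3}$ ($x{\left(Z,M \right)} = Z \frac{1}{3} = \frac{Z}{3}$)
$m{\left(z \right)} = z$
$c = 11$ ($c = 3 \left(\frac{1}{3} \left(-1\right) - -4\right) = 3 \left(- \frac{1}{3} + 4\right) = 3 \cdot \frac{11}{3} = 11$)
$N{\left(k \right)} = 11$
$Y{\left(V \right)} = \frac{11}{V}$
$Y{\left(3 \right)} t = \frac{11}{3} \left(-122\right) = - \frac{1342}{3}$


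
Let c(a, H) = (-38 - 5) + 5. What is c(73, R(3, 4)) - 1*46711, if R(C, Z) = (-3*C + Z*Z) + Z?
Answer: -46749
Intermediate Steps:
R(C, Z) = Z + Z² - 3*C (R(C, Z) = (-3*C + Z²) + Z = (Z² - 3*C) + Z = Z + Z² - 3*C)
c(a, H) = -38 (c(a, H) = -43 + 5 = -38)
c(73, R(3, 4)) - 1*46711 = -38 - 1*46711 = -38 - 46711 = -46749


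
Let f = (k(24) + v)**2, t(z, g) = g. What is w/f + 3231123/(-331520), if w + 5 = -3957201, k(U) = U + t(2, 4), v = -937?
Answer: -568815496669/39132668160 ≈ -14.536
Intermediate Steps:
k(U) = 4 + U (k(U) = U + 4 = 4 + U)
w = -3957206 (w = -5 - 3957201 = -3957206)
f = 826281 (f = ((4 + 24) - 937)**2 = (28 - 937)**2 = (-909)**2 = 826281)
w/f + 3231123/(-331520) = -3957206/826281 + 3231123/(-331520) = -3957206*1/826281 + 3231123*(-1/331520) = -3957206/826281 - 461589/47360 = -568815496669/39132668160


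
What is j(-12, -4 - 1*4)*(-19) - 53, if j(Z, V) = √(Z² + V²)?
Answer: -53 - 76*√13 ≈ -327.02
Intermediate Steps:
j(Z, V) = √(V² + Z²)
j(-12, -4 - 1*4)*(-19) - 53 = √((-4 - 1*4)² + (-12)²)*(-19) - 53 = √((-4 - 4)² + 144)*(-19) - 53 = √((-8)² + 144)*(-19) - 53 = √(64 + 144)*(-19) - 53 = √208*(-19) - 53 = (4*√13)*(-19) - 53 = -76*√13 - 53 = -53 - 76*√13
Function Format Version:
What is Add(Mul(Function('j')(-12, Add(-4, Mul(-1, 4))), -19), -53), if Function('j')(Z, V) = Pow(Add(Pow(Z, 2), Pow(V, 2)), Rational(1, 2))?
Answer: Add(-53, Mul(-76, Pow(13, Rational(1, 2)))) ≈ -327.02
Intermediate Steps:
Function('j')(Z, V) = Pow(Add(Pow(V, 2), Pow(Z, 2)), Rational(1, 2))
Add(Mul(Function('j')(-12, Add(-4, Mul(-1, 4))), -19), -53) = Add(Mul(Pow(Add(Pow(Add(-4, Mul(-1, 4)), 2), Pow(-12, 2)), Rational(1, 2)), -19), -53) = Add(Mul(Pow(Add(Pow(Add(-4, -4), 2), 144), Rational(1, 2)), -19), -53) = Add(Mul(Pow(Add(Pow(-8, 2), 144), Rational(1, 2)), -19), -53) = Add(Mul(Pow(Add(64, 144), Rational(1, 2)), -19), -53) = Add(Mul(Pow(208, Rational(1, 2)), -19), -53) = Add(Mul(Mul(4, Pow(13, Rational(1, 2))), -19), -53) = Add(Mul(-76, Pow(13, Rational(1, 2))), -53) = Add(-53, Mul(-76, Pow(13, Rational(1, 2))))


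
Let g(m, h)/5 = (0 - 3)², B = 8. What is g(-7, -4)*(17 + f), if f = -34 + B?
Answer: -405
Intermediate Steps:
g(m, h) = 45 (g(m, h) = 5*(0 - 3)² = 5*(-3)² = 5*9 = 45)
f = -26 (f = -34 + 8 = -26)
g(-7, -4)*(17 + f) = 45*(17 - 26) = 45*(-9) = -405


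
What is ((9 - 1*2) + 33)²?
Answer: 1600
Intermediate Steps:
((9 - 1*2) + 33)² = ((9 - 2) + 33)² = (7 + 33)² = 40² = 1600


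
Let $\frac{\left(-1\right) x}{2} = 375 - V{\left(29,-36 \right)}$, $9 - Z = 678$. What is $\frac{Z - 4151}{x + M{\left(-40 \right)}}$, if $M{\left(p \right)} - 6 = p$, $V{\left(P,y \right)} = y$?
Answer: $\frac{1205}{214} \approx 5.6308$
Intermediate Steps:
$Z = -669$ ($Z = 9 - 678 = -669$)
$M{\left(p \right)} = 6 + p$
$x = -822$ ($x = - 2 \left(375 - -36\right) = - 2 \left(375 + 36\right) = \left(-2\right) 411 = -822$)
$\frac{Z - 4151}{x + M{\left(-40 \right)}} = \frac{-669 - 4151}{-822 + \left(6 - 40\right)} = - \frac{4820}{-822 - 34} = - \frac{4820}{-856} = \left(-4820\right) \left(- \frac{1}{856}\right) = \frac{1205}{214}$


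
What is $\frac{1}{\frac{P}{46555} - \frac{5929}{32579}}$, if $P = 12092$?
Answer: $\frac{1516715345}{117920673} \approx 12.862$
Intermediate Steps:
$\frac{1}{\frac{P}{46555} - \frac{5929}{32579}} = \frac{1}{\frac{12092}{46555} - \frac{5929}{32579}} = \frac{1}{\frac{117920673}{1516715345}} = \frac{1516715345}{117920673}$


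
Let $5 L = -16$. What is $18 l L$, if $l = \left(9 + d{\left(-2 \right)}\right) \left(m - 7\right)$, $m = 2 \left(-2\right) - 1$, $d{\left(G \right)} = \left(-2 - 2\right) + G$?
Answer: $\frac{10368}{5} \approx 2073.6$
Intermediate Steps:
$L = - \frac{16}{5}$ ($L = \frac{1}{5} \left(-16\right) = - \frac{16}{5} \approx -3.2$)
$d{\left(G \right)} = -4 + G$
$m = -5$ ($m = -4 - 1 = -5$)
$l = -36$ ($l = \left(9 - 6\right) \left(-5 - 7\right) = \left(9 - 6\right) \left(-12\right) = 3 \left(-12\right) = -36$)
$18 l L = 18 \left(-36\right) \left(- \frac{16}{5}\right) = \left(-648\right) \left(- \frac{16}{5}\right) = \frac{10368}{5}$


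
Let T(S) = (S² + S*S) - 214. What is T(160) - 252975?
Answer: -201989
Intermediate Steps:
T(S) = -214 + 2*S² (T(S) = (S² + S²) - 214 = 2*S² - 214 = -214 + 2*S²)
T(160) - 252975 = (-214 + 2*160²) - 252975 = (-214 + 2*25600) - 252975 = (-214 + 51200) - 252975 = 50986 - 252975 = -201989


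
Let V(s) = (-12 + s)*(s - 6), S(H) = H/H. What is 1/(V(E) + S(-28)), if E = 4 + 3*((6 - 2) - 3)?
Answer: -¼ ≈ -0.25000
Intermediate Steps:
E = 7 (E = 4 + 3*(4 - 3) = 4 + 3*1 = 4 + 3 = 7)
S(H) = 1
V(s) = (-12 + s)*(-6 + s)
1/(V(E) + S(-28)) = 1/((72 + 7² - 18*7) + 1) = 1/((72 + 49 - 126) + 1) = 1/(-5 + 1) = 1/(-4) = -¼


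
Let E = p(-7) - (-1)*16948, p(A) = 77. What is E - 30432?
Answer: -13407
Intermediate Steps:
E = 17025 (E = 77 - (-1)*16948 = 77 - 1*(-16948) = 77 + 16948 = 17025)
E - 30432 = 17025 - 30432 = -13407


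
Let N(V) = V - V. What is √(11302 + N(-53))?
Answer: √11302 ≈ 106.31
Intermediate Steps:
N(V) = 0
√(11302 + N(-53)) = √(11302 + 0) = √11302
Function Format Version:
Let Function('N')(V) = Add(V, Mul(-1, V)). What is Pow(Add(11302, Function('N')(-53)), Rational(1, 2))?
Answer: Pow(11302, Rational(1, 2)) ≈ 106.31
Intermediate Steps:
Function('N')(V) = 0
Pow(Add(11302, Function('N')(-53)), Rational(1, 2)) = Pow(Add(11302, 0), Rational(1, 2)) = Pow(11302, Rational(1, 2))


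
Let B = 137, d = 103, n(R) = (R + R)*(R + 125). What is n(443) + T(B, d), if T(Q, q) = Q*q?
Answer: 517359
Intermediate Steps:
n(R) = 2*R*(125 + R) (n(R) = (2*R)*(125 + R) = 2*R*(125 + R))
n(443) + T(B, d) = 2*443*(125 + 443) + 137*103 = 2*443*568 + 14111 = 503248 + 14111 = 517359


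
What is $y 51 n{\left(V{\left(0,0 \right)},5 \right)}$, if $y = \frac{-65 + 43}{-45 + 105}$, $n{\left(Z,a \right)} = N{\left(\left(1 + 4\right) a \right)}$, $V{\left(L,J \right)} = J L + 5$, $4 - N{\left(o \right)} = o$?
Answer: $\frac{3927}{10} \approx 392.7$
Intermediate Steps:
$N{\left(o \right)} = 4 - o$
$V{\left(L,J \right)} = 5 + J L$
$n{\left(Z,a \right)} = 4 - 5 a$ ($n{\left(Z,a \right)} = 4 - \left(1 + 4\right) a = 4 - 5 a$)
$y = - \frac{11}{30}$ ($y = - \frac{22}{60} = \left(-22\right) \frac{1}{60} = - \frac{11}{30} \approx -0.36667$)
$y 51 n{\left(V{\left(0,0 \right)},5 \right)} = \left(- \frac{11}{30}\right) 51 \left(4 - 25\right) = - \frac{187 \left(4 - 25\right)}{10} = \left(- \frac{187}{10}\right) \left(-21\right) = \frac{3927}{10}$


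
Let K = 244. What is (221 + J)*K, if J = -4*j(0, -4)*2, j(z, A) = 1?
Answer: 51972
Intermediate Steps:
J = -8 (J = -4*1*2 = -4*2 = -8)
(221 + J)*K = (221 - 8)*244 = 213*244 = 51972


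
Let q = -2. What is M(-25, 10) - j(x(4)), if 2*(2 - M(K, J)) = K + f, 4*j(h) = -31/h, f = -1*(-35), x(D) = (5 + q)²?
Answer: -77/36 ≈ -2.1389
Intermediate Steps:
x(D) = 9 (x(D) = (5 - 2)² = 3² = 9)
f = 35
j(h) = -31/(4*h) (j(h) = (-31/h)/4 = -31/(4*h))
M(K, J) = -31/2 - K/2 (M(K, J) = 2 - (K + 35)/2 = 2 - (35 + K)/2 = 2 + (-35/2 - K/2) = -31/2 - K/2)
M(-25, 10) - j(x(4)) = (-31/2 - ½*(-25)) - (-31)/(4*9) = (-31/2 + 25/2) - (-31)/(4*9) = -3 - 1*(-31/36) = -3 + 31/36 = -77/36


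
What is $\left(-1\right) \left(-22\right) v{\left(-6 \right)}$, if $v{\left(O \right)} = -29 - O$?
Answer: $-506$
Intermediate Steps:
$\left(-1\right) \left(-22\right) v{\left(-6 \right)} = \left(-1\right) \left(-22\right) \left(-29 - -6\right) = 22 \left(-29 + 6\right) = 22 \left(-23\right) = -506$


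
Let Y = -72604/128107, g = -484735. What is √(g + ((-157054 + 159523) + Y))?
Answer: I*√161523901975838/18301 ≈ 694.45*I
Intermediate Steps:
Y = -10372/18301 (Y = -72604*1/128107 = -10372/18301 ≈ -0.56674)
√(g + ((-157054 + 159523) + Y)) = √(-484735 + ((-157054 + 159523) - 10372/18301)) = √(-484735 + (2469 - 10372/18301)) = √(-484735 + 45174797/18301) = √(-8825960438/18301) = I*√161523901975838/18301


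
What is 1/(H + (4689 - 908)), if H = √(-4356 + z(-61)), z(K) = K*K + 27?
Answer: 199/752451 - 4*I*√38/14296569 ≈ 0.00026447 - 1.7247e-6*I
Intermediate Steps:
z(K) = 27 + K² (z(K) = K² + 27 = 27 + K²)
H = 4*I*√38 (H = √(-4356 + (27 + (-61)²)) = √(-4356 + (27 + 3721)) = √(-4356 + 3748) = √(-608) = 4*I*√38 ≈ 24.658*I)
1/(H + (4689 - 908)) = 1/(4*I*√38 + (4689 - 908)) = 1/(4*I*√38 + 3781) = 1/(3781 + 4*I*√38)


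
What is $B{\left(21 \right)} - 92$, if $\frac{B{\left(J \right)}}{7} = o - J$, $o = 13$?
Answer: $-148$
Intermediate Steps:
$B{\left(J \right)} = 91 - 7 J$ ($B{\left(J \right)} = 7 \left(13 - J\right) = 91 - 7 J$)
$B{\left(21 \right)} - 92 = \left(91 - 147\right) - 92 = -56 - 92 = -148$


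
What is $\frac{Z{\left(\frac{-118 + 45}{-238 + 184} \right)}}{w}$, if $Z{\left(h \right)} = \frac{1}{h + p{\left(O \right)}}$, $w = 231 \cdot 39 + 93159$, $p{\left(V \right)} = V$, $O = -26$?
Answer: $- \frac{1}{2518252} \approx -3.971 \cdot 10^{-7}$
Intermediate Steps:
$w = 102168$ ($w = 9009 + 93159 = 102168$)
$Z{\left(h \right)} = \frac{1}{-26 + h}$ ($Z{\left(h \right)} = \frac{1}{h - 26} = \frac{1}{-26 + h}$)
$\frac{Z{\left(\frac{-118 + 45}{-238 + 184} \right)}}{w} = \frac{1}{\left(-26 + \frac{-118 + 45}{-238 + 184}\right) 102168} = \frac{1}{-26 - \frac{73}{-54}} \cdot \frac{1}{102168} = \frac{1}{-26 - - \frac{73}{54}} \cdot \frac{1}{102168} = \frac{1}{-26 + \frac{73}{54}} \cdot \frac{1}{102168} = \frac{1}{- \frac{1331}{54}} \cdot \frac{1}{102168} = \left(- \frac{54}{1331}\right) \frac{1}{102168} = - \frac{1}{2518252}$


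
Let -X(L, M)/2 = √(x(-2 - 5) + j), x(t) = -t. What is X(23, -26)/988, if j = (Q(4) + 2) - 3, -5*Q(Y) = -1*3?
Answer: -√165/2470 ≈ -0.0052005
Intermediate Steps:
Q(Y) = ⅗ (Q(Y) = -(-1)*3/5 = -⅕*(-3) = ⅗)
j = -⅖ (j = (⅗ + 2) - 3 = 13/5 - 3 = -⅖ ≈ -0.40000)
X(L, M) = -2*√165/5 (X(L, M) = -2*√(-(-2 - 5) - ⅖) = -2*√(-1*(-7) - ⅖) = -2*√(7 - ⅖) = -2*√165/5)
X(23, -26)/988 = -2*√165/5/988 = -2*√165/5*(1/988) = -√165/2470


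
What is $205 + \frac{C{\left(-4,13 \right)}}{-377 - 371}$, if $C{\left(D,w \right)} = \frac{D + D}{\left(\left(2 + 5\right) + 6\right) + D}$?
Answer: $\frac{345017}{1683} \approx 205.0$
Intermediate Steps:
$C{\left(D,w \right)} = \frac{2 D}{13 + D}$ ($C{\left(D,w \right)} = \frac{2 D}{\left(7 + 6\right) + D} = \frac{2 D}{13 + D}$)
$205 + \frac{C{\left(-4,13 \right)}}{-377 - 371} = 205 + \frac{2 \left(-4\right) \frac{1}{13 - 4}}{-377 - 371} = 205 + \frac{2 \left(-4\right) \frac{1}{9}}{-748} = 205 + 2 \left(-4\right) \frac{1}{9} \left(- \frac{1}{748}\right) = 205 - - \frac{2}{1683} = 205 + \frac{2}{1683} = \frac{345017}{1683}$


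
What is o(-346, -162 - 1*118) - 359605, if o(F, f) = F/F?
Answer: -359604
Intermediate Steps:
o(F, f) = 1
o(-346, -162 - 1*118) - 359605 = 1 - 359605 = -359604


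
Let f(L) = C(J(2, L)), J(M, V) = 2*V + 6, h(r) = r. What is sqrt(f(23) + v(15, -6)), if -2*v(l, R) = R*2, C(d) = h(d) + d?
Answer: sqrt(110) ≈ 10.488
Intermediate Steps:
J(M, V) = 6 + 2*V
C(d) = 2*d (C(d) = d + d = 2*d)
f(L) = 12 + 4*L (f(L) = 2*(6 + 2*L) = 12 + 4*L)
v(l, R) = -R (v(l, R) = -R*2/2 = -R)
sqrt(f(23) + v(15, -6)) = sqrt((12 + 4*23) - 1*(-6)) = sqrt((12 + 92) + 6) = sqrt(104 + 6) = sqrt(110)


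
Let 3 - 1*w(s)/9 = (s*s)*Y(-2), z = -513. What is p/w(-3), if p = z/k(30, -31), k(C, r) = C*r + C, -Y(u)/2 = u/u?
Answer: 19/6300 ≈ 0.0030159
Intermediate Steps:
Y(u) = -2 (Y(u) = -2*u/u = -2*1 = -2)
w(s) = 27 + 18*s² (w(s) = 27 - 9*s*s*(-2) = 27 - 9*s²*(-2) = 27 - (-18)*s² = 27 + 18*s²)
k(C, r) = C + C*r
p = 57/100 (p = -513*1/(30*(1 - 31)) = -513/(30*(-30)) = -513/(-900) = -513*(-1/900) = 57/100 ≈ 0.57000)
p/w(-3) = 57/(100*(27 + 18*(-3)²)) = 57/(100*(27 + 18*9)) = 57/(100*(27 + 162)) = (57/100)/189 = (57/100)*(1/189) = 19/6300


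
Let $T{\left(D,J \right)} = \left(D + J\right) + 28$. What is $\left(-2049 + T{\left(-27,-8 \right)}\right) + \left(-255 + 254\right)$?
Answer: $-2057$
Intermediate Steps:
$T{\left(D,J \right)} = 28 + D + J$
$\left(-2049 + T{\left(-27,-8 \right)}\right) + \left(-255 + 254\right) = \left(-2049 - 7\right) + \left(-255 + 254\right) = \left(-2049 - 7\right) - 1 = -2056 - 1 = -2057$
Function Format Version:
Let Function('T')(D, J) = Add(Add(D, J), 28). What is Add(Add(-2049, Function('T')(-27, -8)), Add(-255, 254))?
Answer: -2057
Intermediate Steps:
Function('T')(D, J) = Add(28, D, J)
Add(Add(-2049, Function('T')(-27, -8)), Add(-255, 254)) = Add(Add(-2049, Add(28, -27, -8)), Add(-255, 254)) = Add(Add(-2049, -7), -1) = Add(-2056, -1) = -2057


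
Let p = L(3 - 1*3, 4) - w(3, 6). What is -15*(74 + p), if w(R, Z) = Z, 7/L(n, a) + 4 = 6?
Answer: -2145/2 ≈ -1072.5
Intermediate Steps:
L(n, a) = 7/2 (L(n, a) = 7/(-4 + 6) = 7/2)
p = -5/2 (p = 7/2 - 1*6 = 7/2 - 6 = -5/2 ≈ -2.5000)
-15*(74 + p) = -15*(74 - 5/2) = -15*143/2 = -2145/2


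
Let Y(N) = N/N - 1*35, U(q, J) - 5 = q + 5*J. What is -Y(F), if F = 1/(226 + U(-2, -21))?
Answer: 34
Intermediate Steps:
U(q, J) = 5 + q + 5*J (U(q, J) = 5 + (q + 5*J) = 5 + q + 5*J)
F = 1/124 (F = 1/(226 + (5 - 2 + 5*(-21))) = 1/(226 + (5 - 2 - 105)) = 1/(226 - 102) = 1/124 ≈ 0.0080645)
Y(N) = -34 (Y(N) = 1 - 35 = -34)
-Y(F) = -1*(-34) = 34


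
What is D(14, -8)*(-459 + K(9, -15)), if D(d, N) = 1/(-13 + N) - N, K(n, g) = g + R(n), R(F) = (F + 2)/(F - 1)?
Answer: -631427/168 ≈ -3758.5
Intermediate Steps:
R(F) = (2 + F)/(-1 + F)
K(n, g) = g + (2 + n)/(-1 + n)
D(14, -8)*(-459 + K(9, -15)) = ((1 - 1*(-8)² + 13*(-8))/(-13 - 8))*(-459 + (2 + 9 - 15*(-1 + 9))/(-1 + 9)) = ((1 - 1*64 - 104)/(-21))*(-459 + (2 + 9 - 15*8)/8) = (-(1 - 64 - 104)/21)*(-459 + (2 + 9 - 120)/8) = (-1/21*(-167))*(-459 + (⅛)*(-109)) = 167*(-459 - 109/8)/21 = (167/21)*(-3781/8) = -631427/168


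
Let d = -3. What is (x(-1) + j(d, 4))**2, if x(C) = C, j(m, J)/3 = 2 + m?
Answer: 16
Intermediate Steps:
j(m, J) = 6 + 3*m (j(m, J) = 3*(2 + m) = 6 + 3*m)
(x(-1) + j(d, 4))**2 = (-1 + (6 + 3*(-3)))**2 = (-1 + (6 - 9))**2 = (-1 - 3)**2 = (-4)**2 = 16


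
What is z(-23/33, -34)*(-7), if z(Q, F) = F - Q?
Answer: 7693/33 ≈ 233.12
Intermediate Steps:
z(-23/33, -34)*(-7) = (-34 - (-23)/33)*(-7) = (-34 - 1*(-23/33))*(-7) = (-34 + 23/33)*(-7) = -1099/33*(-7) = 7693/33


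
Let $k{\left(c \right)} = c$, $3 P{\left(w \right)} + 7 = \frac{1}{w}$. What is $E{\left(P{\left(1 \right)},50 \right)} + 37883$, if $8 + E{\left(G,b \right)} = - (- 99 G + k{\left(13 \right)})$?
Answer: $37664$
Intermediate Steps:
$P{\left(w \right)} = - \frac{7}{3} + \frac{1}{3 w}$
$E{\left(G,b \right)} = -21 + 99 G$ ($E{\left(G,b \right)} = -8 - \left(- 99 G + 13\right) = -8 - \left(13 - 99 G\right) = -8 + \left(-13 + 99 G\right) = -21 + 99 G$)
$E{\left(P{\left(1 \right)},50 \right)} + 37883 = \left(-21 + 99 \frac{1 - 7}{3 \cdot 1}\right) + 37883 = \left(-21 + 99 \cdot \frac{1}{3} \cdot 1 \left(1 - 7\right)\right) + 37883 = \left(-21 + 99 \cdot \frac{1}{3} \cdot 1 \left(-6\right)\right) + 37883 = \left(-21 + 99 \left(-2\right)\right) + 37883 = \left(-21 - 198\right) + 37883 = -219 + 37883 = 37664$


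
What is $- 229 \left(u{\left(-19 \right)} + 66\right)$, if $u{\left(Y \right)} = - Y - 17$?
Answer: $-15572$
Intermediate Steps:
$u{\left(Y \right)} = -17 - Y$
$- 229 \left(u{\left(-19 \right)} + 66\right) = - 229 \left(\left(-17 - -19\right) + 66\right) = - 229 \left(\left(-17 + 19\right) + 66\right) = - 229 \left(2 + 66\right) = \left(-229\right) 68 = -15572$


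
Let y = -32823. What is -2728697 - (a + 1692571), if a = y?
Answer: -4388445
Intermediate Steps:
a = -32823
-2728697 - (a + 1692571) = -2728697 - (-32823 + 1692571) = -2728697 - 1*1659748 = -2728697 - 1659748 = -4388445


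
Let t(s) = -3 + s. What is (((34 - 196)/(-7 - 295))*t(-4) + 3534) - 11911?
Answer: -1265494/151 ≈ -8380.8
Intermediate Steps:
(((34 - 196)/(-7 - 295))*t(-4) + 3534) - 11911 = (((34 - 196)/(-7 - 295))*(-3 - 4) + 3534) - 11911 = (-162/(-302)*(-7) + 3534) - 11911 = (-162*(-1/302)*(-7) + 3534) - 11911 = ((81/151)*(-7) + 3534) - 11911 = (-567/151 + 3534) - 11911 = 533067/151 - 11911 = -1265494/151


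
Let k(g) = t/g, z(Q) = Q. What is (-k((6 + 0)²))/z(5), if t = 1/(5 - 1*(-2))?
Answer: -1/1260 ≈ -0.00079365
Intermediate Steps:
t = ⅐ (t = 1/(5 + 2) = 1/7 = ⅐ ≈ 0.14286)
k(g) = 1/(7*g)
(-k((6 + 0)²))/z(5) = -1/(7*((6 + 0)²))/5 = -1/(7*(6²))*(⅕) = -1/(7*36)*(⅕) = -1*1/252*(⅕) = -1/252*⅕ = -1/1260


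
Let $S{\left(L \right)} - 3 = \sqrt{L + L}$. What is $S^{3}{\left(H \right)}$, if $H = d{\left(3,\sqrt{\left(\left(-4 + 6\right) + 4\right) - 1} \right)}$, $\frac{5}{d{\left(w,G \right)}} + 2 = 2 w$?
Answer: $\frac{\left(6 + \sqrt{10}\right)^{3}}{8} \approx 96.144$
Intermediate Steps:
$d{\left(w,G \right)} = \frac{5}{-2 + 2 w}$
$H = \frac{5}{4}$ ($H = \frac{5}{2 \left(-1 + 3\right)} = \frac{5}{2 \cdot 2} = \frac{5}{2} \cdot \frac{1}{2} = \frac{5}{4} \approx 1.25$)
$S{\left(L \right)} = 3 + \sqrt{2} \sqrt{L}$ ($S{\left(L \right)} = 3 + \sqrt{L + L} = 3 + \sqrt{2 L} = 3 + \sqrt{2} \sqrt{L}$)
$S^{3}{\left(H \right)} = \left(3 + \sqrt{2} \sqrt{\frac{5}{4}}\right)^{3} = \left(3 + \sqrt{2} \frac{\sqrt{5}}{2}\right)^{3} = \left(3 + \frac{\sqrt{10}}{2}\right)^{3}$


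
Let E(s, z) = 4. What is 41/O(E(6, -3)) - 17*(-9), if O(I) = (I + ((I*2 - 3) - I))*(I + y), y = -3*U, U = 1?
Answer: 806/5 ≈ 161.20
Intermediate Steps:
y = -3 (y = -3*1 = -3)
O(I) = (-3 + I)*(-3 + 2*I) (O(I) = (I + ((I*2 - 3) - I))*(I - 3) = (I + ((2*I - 3) - I))*(-3 + I) = (I + ((-3 + 2*I) - I))*(-3 + I) = (I + (-3 + I))*(-3 + I) = (-3 + 2*I)*(-3 + I) = (-3 + I)*(-3 + 2*I))
41/O(E(6, -3)) - 17*(-9) = 41/(9 - 9*4 + 2*4²) - 17*(-9) = 41/(9 - 36 + 2*16) + 153 = 41/(9 - 36 + 32) + 153 = 41/5 + 153 = 806/5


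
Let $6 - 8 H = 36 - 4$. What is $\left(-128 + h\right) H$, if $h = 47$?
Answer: $\frac{1053}{4} \approx 263.25$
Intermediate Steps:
$H = - \frac{13}{4}$ ($H = \frac{3}{4} - \frac{36 - 4}{8} = \frac{3}{4} - 4 = - \frac{13}{4} \approx -3.25$)
$\left(-128 + h\right) H = \left(-128 + 47\right) \left(- \frac{13}{4}\right) = \left(-81\right) \left(- \frac{13}{4}\right) = \frac{1053}{4}$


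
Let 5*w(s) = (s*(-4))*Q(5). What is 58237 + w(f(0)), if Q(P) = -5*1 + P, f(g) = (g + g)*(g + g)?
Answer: 58237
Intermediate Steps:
f(g) = 4*g**2 (f(g) = (2*g)*(2*g) = 4*g**2)
Q(P) = -5 + P
w(s) = 0 (w(s) = ((s*(-4))*(-5 + 5))/5 = (-4*s*0)/5 = (1/5)*0 = 0)
58237 + w(f(0)) = 58237 + 0 = 58237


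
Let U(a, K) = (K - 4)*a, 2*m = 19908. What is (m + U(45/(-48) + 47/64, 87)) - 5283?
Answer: 297865/64 ≈ 4654.1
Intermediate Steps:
m = 9954 (m = (1/2)*19908 = 9954)
U(a, K) = a*(-4 + K) (U(a, K) = (-4 + K)*a = a*(-4 + K))
(m + U(45/(-48) + 47/64, 87)) - 5283 = (9954 + (45/(-48) + 47/64)*(-4 + 87)) - 5283 = (9954 + (45*(-1/48) + 47*(1/64))*83) - 5283 = (9954 + (-15/16 + 47/64)*83) - 5283 = (9954 - 13/64*83) - 5283 = (9954 - 1079/64) - 5283 = 635977/64 - 5283 = 297865/64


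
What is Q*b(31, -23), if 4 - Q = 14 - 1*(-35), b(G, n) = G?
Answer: -1395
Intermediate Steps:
Q = -45 (Q = 4 - (14 - 1*(-35)) = 4 - (14 + 35) = 4 - 1*49 = 4 - 49 = -45)
Q*b(31, -23) = -45*31 = -1395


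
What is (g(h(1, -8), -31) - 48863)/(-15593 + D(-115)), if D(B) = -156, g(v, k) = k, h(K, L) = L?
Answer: 48894/15749 ≈ 3.1046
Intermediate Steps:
(g(h(1, -8), -31) - 48863)/(-15593 + D(-115)) = (-31 - 48863)/(-15593 - 156) = -48894/(-15749) = -48894*(-1/15749) = 48894/15749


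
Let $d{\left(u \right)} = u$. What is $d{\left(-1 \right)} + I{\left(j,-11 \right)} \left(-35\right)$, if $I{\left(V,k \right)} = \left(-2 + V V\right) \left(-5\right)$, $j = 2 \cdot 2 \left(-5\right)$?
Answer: $69649$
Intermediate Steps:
$j = -20$ ($j = 4 \left(-5\right) = -20$)
$I{\left(V,k \right)} = 10 - 5 V^{2}$ ($I{\left(V,k \right)} = \left(-2 + V^{2}\right) \left(-5\right) = 10 - 5 V^{2}$)
$d{\left(-1 \right)} + I{\left(j,-11 \right)} \left(-35\right) = -1 + \left(10 - 5 \left(-20\right)^{2}\right) \left(-35\right) = -1 + \left(10 - 2000\right) \left(-35\right) = -1 - -69650 = -1 + 69650 = 69649$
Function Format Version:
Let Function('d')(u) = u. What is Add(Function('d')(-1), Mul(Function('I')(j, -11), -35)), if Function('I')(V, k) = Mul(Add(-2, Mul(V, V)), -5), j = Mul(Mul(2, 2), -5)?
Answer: 69649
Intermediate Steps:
j = -20 (j = Mul(4, -5) = -20)
Function('I')(V, k) = Add(10, Mul(-5, Pow(V, 2))) (Function('I')(V, k) = Mul(Add(-2, Pow(V, 2)), -5) = Add(10, Mul(-5, Pow(V, 2))))
Add(Function('d')(-1), Mul(Function('I')(j, -11), -35)) = Add(-1, Mul(Add(10, Mul(-5, Pow(-20, 2))), -35)) = Add(-1, Mul(Add(10, Mul(-5, 400)), -35)) = Add(-1, Mul(Add(10, -2000), -35)) = Add(-1, Mul(-1990, -35)) = Add(-1, 69650) = 69649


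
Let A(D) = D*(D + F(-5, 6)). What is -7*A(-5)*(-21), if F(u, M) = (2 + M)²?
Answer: -43365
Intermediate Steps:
A(D) = D*(64 + D) (A(D) = D*(D + (2 + 6)²) = D*(D + 8²) = D*(D + 64) = D*(64 + D))
-7*A(-5)*(-21) = -(-35)*(64 - 5)*(-21) = -(-35)*59*(-21) = -7*(-295)*(-21) = 2065*(-21) = -43365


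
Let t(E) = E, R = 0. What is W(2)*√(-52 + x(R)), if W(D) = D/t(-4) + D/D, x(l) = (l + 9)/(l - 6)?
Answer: I*√214/4 ≈ 3.6572*I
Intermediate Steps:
x(l) = (9 + l)/(-6 + l)
W(D) = 1 - D/4 (W(D) = D/(-4) + D/D = D*(-¼) + 1 = -D/4 + 1 = 1 - D/4)
W(2)*√(-52 + x(R)) = (1 - ¼*2)*√(-52 + (9 + 0)/(-6 + 0)) = (1 - ½)*√(-52 + 9/(-6)) = √(-52 - ⅙*9)/2 = √(-52 - 3/2)/2 = √(-107/2)/2 = (I*√214/2)/2 = I*√214/4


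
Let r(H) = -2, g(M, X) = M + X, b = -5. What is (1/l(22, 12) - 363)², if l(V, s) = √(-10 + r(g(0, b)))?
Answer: (2178 + I*√3)²/36 ≈ 1.3177e+5 + 209.58*I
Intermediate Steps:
l(V, s) = 2*I*√3 (l(V, s) = √(-10 - 2) = √(-12) = 2*I*√3)
(1/l(22, 12) - 363)² = (1/(2*I*√3) - 363)² = (-I*√3/6 - 363)² = (-363 - I*√3/6)²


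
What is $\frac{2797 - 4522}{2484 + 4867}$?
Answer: $- \frac{1725}{7351} \approx -0.23466$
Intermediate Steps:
$\frac{2797 - 4522}{2484 + 4867} = - \frac{1725}{7351}$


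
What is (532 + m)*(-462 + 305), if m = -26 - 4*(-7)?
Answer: -83838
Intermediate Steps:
m = 2 (m = -26 + 28 = 2)
(532 + m)*(-462 + 305) = (532 + 2)*(-462 + 305) = 534*(-157) = -83838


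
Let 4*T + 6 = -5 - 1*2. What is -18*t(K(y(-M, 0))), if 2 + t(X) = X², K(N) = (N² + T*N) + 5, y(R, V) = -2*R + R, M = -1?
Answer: -12033/8 ≈ -1504.1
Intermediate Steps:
T = -13/4 (T = -3/2 + (-5 - 1*2)/4 = -3/2 + (-5 - 2)/4 = -3/2 + (¼)*(-7) = -3/2 - 7/4 = -13/4 ≈ -3.2500)
y(R, V) = -R
K(N) = 5 + N² - 13*N/4 (K(N) = (N² - 13*N/4) + 5 = 5 + N² - 13*N/4)
t(X) = -2 + X²
-18*t(K(y(-M, 0))) = -18*(-2 + (5 + (-(-1)*(-1))² - (-13)*(-1*(-1))/4)²) = -18*(-2 + (5 + (-1*1)² - (-13)/4)²) = -18*(-2 + (5 + (-1)² - 13/4*(-1))²) = -18*(-2 + (5 + 1 + 13/4)²) = -18*(-2 + (37/4)²) = -18*(-2 + 1369/16) = -18*1337/16 = -12033/8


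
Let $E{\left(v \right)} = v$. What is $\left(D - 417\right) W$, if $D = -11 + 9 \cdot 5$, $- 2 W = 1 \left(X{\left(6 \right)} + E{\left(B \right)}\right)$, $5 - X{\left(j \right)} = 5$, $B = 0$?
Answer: $0$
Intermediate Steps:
$X{\left(j \right)} = 0$ ($X{\left(j \right)} = 5 - 5 = 0$)
$W = 0$ ($W = - \frac{1 \left(0 + 0\right)}{2} = - \frac{1 \cdot 0}{2} = \left(- \frac{1}{2}\right) 0 = 0$)
$D = 34$ ($D = -11 + 45 = 34$)
$\left(D - 417\right) W = \left(34 - 417\right) 0 = \left(-383\right) 0 = 0$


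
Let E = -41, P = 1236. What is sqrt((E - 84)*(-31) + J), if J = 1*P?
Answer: sqrt(5111) ≈ 71.491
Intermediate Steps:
J = 1236 (J = 1*1236 = 1236)
sqrt((E - 84)*(-31) + J) = sqrt((-41 - 84)*(-31) + 1236) = sqrt(-125*(-31) + 1236) = sqrt(3875 + 1236) = sqrt(5111)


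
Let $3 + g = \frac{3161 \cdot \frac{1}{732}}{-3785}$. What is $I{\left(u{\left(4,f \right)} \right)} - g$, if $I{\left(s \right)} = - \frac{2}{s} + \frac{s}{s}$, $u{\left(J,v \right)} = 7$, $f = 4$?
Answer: $\frac{72058247}{19394340} \approx 3.7154$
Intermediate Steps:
$I{\left(s \right)} = 1 - \frac{2}{s}$ ($I{\left(s \right)} = - \frac{2}{s} + 1 = 1 - \frac{2}{s}$)
$g = - \frac{8315021}{2770620}$ ($g = -3 + \frac{3161 \cdot \frac{1}{732}}{-3785} = -3 + 3161 \cdot \frac{1}{732} \left(- \frac{1}{3785}\right) = -3 + \frac{3161}{732} \left(- \frac{1}{3785}\right) = -3 - \frac{3161}{2770620} = - \frac{8315021}{2770620} \approx -3.0011$)
$I{\left(u{\left(4,f \right)} \right)} - g = \frac{-2 + 7}{7} - - \frac{8315021}{2770620} = \frac{1}{7} \cdot 5 + \frac{8315021}{2770620} = \frac{5}{7} + \frac{8315021}{2770620} = \frac{72058247}{19394340}$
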